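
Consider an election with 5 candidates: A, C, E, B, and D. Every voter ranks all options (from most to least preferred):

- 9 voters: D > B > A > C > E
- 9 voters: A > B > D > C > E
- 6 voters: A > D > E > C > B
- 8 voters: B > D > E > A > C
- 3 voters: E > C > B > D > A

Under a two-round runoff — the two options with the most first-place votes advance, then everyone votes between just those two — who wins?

D

Round 1 first-place votes: A 15, C 0, E 3, B 8, D 9.
A and D advance.
Runoff: A is preferred to D by 15 voters; D by 20.
D wins the runoff.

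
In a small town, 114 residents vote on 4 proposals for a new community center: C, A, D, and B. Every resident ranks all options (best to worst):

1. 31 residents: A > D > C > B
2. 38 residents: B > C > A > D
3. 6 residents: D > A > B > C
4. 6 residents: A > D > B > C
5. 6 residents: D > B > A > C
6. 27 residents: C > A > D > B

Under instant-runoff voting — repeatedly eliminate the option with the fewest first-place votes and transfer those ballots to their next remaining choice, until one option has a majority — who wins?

A

Round 1: C 27, A 37, D 12, B 38. Eliminate D.
Round 2: C 27, A 43, B 44. Eliminate C.
Round 3: A 70, B 44. A has a majority.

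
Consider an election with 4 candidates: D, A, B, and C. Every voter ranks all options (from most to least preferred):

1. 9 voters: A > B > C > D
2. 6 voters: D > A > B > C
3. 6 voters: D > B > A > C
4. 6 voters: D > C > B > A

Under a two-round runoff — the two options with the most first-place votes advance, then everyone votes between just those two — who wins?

D

Round 1 first-place votes: D 18, A 9, B 0, C 0.
D and A advance.
Runoff: D is preferred to A by 18 voters; A by 9.
D wins the runoff.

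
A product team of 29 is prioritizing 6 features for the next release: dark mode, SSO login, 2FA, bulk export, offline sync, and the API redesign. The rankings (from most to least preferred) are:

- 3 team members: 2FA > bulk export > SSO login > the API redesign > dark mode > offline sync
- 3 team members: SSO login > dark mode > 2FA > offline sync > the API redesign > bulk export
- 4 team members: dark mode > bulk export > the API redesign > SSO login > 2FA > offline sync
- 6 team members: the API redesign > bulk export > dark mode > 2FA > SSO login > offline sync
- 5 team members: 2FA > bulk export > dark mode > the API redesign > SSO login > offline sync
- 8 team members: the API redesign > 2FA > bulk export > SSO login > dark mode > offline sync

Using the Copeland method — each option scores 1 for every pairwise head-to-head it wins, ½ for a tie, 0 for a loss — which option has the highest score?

dark mode: beats SSO login and offline sync; loses to 2FA, bulk export, and the API redesign → score 2.
SSO login: beats offline sync; loses to dark mode, 2FA, bulk export, and the API redesign → score 1.
2FA: beats dark mode, SSO login, bulk export, and offline sync; loses to the API redesign → score 4.
bulk export: beats dark mode, SSO login, and offline sync; loses to 2FA and the API redesign → score 3.
offline sync: loses to dark mode, SSO login, 2FA, bulk export, and the API redesign → score 0.
the API redesign: beats dark mode, SSO login, 2FA, bulk export, and offline sync → score 5.
the API redesign has the best pairwise record.

the API redesign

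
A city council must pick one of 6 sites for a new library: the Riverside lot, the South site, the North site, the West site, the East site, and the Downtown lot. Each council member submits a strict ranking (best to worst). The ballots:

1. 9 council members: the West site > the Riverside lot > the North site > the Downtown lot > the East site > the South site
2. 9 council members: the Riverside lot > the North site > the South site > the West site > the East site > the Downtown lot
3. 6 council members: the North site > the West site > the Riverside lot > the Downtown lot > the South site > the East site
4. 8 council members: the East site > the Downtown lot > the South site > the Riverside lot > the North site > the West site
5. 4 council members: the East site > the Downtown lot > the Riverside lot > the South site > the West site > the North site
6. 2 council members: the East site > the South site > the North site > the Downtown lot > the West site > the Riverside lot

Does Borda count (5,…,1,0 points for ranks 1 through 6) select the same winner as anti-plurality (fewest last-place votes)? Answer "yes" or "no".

yes

Borda — scores: the Riverside lot 127, the South site 73, the North site 107, the West site 93, the East site 88, the Downtown lot 82. Winner: the Riverside lot.
Anti-plurality — last-place votes: the Riverside lot 2, the South site 9, the North site 4, the West site 8, the East site 6, the Downtown lot 9. Winner: the Riverside lot.
The two methods agree.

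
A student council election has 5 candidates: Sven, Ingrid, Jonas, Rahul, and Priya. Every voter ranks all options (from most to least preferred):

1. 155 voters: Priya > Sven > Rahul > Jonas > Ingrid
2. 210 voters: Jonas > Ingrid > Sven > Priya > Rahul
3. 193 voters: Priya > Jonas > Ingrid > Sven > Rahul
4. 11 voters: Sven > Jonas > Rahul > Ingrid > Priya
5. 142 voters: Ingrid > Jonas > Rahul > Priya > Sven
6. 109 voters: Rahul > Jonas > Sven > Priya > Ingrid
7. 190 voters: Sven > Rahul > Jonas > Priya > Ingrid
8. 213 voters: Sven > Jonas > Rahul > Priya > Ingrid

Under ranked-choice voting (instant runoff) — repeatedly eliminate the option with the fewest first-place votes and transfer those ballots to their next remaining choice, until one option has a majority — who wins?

Round 1: Sven 414, Ingrid 142, Jonas 210, Rahul 109, Priya 348. Eliminate Rahul.
Round 2: Sven 414, Ingrid 142, Jonas 319, Priya 348. Eliminate Ingrid.
Round 3: Sven 414, Jonas 461, Priya 348. Eliminate Priya.
Round 4: Sven 569, Jonas 654. Jonas has a majority.

Jonas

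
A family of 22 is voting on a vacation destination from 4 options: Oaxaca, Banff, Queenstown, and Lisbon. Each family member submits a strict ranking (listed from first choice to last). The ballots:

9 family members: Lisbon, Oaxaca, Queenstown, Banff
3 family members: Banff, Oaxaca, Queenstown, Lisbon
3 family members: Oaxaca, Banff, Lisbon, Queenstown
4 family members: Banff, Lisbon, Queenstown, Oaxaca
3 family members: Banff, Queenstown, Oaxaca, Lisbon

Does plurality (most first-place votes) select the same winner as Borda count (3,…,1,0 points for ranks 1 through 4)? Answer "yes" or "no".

no

Plurality — first-place votes: Oaxaca 3, Banff 10, Queenstown 0, Lisbon 9. Winner: Banff.
Borda — scores: Oaxaca 36, Banff 36, Queenstown 22, Lisbon 38. Winner: Lisbon.
The two methods disagree.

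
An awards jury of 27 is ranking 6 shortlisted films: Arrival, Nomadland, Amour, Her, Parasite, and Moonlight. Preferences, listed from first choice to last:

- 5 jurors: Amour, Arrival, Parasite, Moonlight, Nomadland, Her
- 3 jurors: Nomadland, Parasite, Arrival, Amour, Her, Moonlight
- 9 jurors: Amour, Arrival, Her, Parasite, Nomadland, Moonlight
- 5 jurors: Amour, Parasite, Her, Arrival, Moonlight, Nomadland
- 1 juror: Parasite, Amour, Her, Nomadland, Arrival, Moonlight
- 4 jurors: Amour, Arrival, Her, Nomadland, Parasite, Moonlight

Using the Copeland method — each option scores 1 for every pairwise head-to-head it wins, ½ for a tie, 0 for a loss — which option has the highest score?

Arrival: beats Nomadland, Her, Parasite, and Moonlight; loses to Amour → score 4.
Nomadland: beats Moonlight; loses to Arrival, Amour, Her, and Parasite → score 1.
Amour: beats Arrival, Nomadland, Her, Parasite, and Moonlight → score 5.
Her: beats Nomadland and Moonlight; loses to Arrival, Amour, and Parasite → score 2.
Parasite: beats Nomadland, Her, and Moonlight; loses to Arrival and Amour → score 3.
Moonlight: loses to Arrival, Nomadland, Amour, Her, and Parasite → score 0.
Amour has the best pairwise record.

Amour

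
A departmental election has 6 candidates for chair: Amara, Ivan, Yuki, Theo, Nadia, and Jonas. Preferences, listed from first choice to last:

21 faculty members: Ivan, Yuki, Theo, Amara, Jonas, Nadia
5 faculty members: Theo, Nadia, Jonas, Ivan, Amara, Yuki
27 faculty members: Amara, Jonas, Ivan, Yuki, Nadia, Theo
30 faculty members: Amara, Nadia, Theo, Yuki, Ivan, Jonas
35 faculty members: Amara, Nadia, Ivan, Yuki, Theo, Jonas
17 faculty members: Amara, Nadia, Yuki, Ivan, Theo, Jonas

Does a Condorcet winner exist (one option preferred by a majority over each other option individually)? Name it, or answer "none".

Amara vs Ivan: 109–26 for Amara.
Amara vs Yuki: 114–21 for Amara.
Amara vs Theo: 109–26 for Amara.
Amara vs Nadia: 130–5 for Amara.
Amara vs Jonas: 130–5 for Amara.
Amara beats every other option head-to-head.

Amara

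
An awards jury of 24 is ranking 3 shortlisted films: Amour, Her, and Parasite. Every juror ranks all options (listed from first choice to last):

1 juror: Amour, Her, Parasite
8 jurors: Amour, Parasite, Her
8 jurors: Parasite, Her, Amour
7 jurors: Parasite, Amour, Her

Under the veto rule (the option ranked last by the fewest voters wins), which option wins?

Last-place votes: Amour 8, Her 15, Parasite 1.
Parasite is ranked last by the fewest voters, so Parasite wins.

Parasite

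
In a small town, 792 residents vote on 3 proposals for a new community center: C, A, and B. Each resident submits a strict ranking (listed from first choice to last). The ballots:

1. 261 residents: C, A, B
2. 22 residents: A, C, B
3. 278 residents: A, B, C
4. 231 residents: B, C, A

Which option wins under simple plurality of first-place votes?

First-place votes: C 261, A 300, B 231.
A has the most first-place votes.

A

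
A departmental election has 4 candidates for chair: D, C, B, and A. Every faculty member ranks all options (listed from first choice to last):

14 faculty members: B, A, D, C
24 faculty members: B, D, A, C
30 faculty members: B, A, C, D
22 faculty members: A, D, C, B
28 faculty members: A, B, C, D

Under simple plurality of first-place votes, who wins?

B

First-place votes: D 0, C 0, B 68, A 50.
B has the most first-place votes.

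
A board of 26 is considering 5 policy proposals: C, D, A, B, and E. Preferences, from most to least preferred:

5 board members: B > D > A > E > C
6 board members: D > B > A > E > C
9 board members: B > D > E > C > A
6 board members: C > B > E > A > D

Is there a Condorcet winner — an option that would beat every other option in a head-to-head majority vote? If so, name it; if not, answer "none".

B vs C: 20–6 for B.
B vs D: 20–6 for B.
B vs A: 26–0 for B.
B vs E: 26–0 for B.
B beats every other option head-to-head.

B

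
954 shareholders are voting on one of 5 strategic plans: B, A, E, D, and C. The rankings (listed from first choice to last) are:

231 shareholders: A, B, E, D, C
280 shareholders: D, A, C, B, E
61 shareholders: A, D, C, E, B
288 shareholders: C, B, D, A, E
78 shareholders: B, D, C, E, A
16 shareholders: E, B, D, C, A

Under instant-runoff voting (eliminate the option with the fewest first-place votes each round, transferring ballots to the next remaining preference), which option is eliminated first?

E

Round 1: B 78, A 292, E 16, D 280, C 288. Eliminate E.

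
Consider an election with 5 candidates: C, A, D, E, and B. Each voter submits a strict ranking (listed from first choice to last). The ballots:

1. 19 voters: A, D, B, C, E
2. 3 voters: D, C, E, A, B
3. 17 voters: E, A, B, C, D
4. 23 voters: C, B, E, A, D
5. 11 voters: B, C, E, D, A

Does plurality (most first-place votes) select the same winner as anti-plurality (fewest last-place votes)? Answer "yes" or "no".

Plurality — first-place votes: C 23, A 19, D 3, E 17, B 11. Winner: C.
Anti-plurality — last-place votes: C 0, A 11, D 40, E 19, B 3. Winner: C.
The two methods agree.

yes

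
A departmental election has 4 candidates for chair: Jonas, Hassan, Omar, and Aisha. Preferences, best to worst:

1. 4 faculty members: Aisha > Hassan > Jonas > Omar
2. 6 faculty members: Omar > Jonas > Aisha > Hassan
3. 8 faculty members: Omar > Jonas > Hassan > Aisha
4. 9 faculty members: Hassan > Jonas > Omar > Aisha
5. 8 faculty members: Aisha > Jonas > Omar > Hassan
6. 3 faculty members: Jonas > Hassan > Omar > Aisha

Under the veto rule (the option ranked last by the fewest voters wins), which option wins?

Last-place votes: Jonas 0, Hassan 14, Omar 4, Aisha 20.
Jonas is ranked last by the fewest voters, so Jonas wins.

Jonas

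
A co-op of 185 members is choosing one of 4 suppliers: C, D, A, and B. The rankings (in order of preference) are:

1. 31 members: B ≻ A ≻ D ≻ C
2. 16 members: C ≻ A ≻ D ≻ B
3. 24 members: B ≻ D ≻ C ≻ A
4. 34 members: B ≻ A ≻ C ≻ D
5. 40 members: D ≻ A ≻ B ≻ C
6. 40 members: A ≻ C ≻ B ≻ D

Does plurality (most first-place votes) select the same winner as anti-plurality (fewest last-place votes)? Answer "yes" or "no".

Plurality — first-place votes: C 16, D 40, A 40, B 89. Winner: B.
Anti-plurality — last-place votes: C 71, D 74, A 24, B 16. Winner: B.
The two methods agree.

yes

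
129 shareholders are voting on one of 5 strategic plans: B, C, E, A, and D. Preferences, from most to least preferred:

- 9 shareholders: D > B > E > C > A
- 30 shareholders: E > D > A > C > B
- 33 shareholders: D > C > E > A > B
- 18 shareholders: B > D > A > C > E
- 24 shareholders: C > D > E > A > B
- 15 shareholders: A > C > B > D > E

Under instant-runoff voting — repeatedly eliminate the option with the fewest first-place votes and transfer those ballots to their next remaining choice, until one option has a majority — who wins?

D

Round 1: B 18, C 24, E 30, A 15, D 42. Eliminate A.
Round 2: B 18, C 39, E 30, D 42. Eliminate B.
Round 3: C 39, E 30, D 60. Eliminate E.
Round 4: C 39, D 90. D has a majority.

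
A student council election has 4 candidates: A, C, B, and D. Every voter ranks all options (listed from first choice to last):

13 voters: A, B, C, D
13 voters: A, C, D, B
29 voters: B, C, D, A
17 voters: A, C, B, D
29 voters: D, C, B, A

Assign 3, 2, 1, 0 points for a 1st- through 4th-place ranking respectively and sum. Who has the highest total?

A: 13·3 + 13·3 + 29·0 + 17·3 + 29·0 = 129
C: 13·1 + 13·2 + 29·2 + 17·2 + 29·2 = 189
B: 13·2 + 13·0 + 29·3 + 17·1 + 29·1 = 159
D: 13·0 + 13·1 + 29·1 + 17·0 + 29·3 = 129
C has the highest Borda score (189).

C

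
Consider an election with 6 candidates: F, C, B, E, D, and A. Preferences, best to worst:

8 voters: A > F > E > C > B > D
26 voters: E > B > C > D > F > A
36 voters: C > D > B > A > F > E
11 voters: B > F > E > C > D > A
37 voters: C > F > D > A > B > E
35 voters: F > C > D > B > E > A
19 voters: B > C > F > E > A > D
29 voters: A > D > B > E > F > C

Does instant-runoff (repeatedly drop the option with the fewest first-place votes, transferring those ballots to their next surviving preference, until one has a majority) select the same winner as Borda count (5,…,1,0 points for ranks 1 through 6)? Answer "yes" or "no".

yes

Instant-runoff — R1 F 35, C 73, B 30, E 26, D 0, A 37 (D out); R2 F 35, C 73, B 30, E 26, A 37 (E out); R3 F 35, C 73, B 56, A 37 (F out); R4 C 108, B 56, A 37 (C winner). Winner: C.
Borda — scores: F 547, C 697, B 564, E 318, D 539, A 350. Winner: C.
The two methods agree.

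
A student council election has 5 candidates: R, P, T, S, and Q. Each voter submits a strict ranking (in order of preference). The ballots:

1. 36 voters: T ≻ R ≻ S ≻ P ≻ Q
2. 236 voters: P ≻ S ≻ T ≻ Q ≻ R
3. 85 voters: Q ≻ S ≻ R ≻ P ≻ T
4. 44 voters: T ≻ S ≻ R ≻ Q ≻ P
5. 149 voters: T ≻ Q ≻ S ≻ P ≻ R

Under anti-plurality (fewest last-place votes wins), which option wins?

Last-place votes: R 385, P 44, T 85, S 0, Q 36.
S is ranked last by the fewest voters, so S wins.

S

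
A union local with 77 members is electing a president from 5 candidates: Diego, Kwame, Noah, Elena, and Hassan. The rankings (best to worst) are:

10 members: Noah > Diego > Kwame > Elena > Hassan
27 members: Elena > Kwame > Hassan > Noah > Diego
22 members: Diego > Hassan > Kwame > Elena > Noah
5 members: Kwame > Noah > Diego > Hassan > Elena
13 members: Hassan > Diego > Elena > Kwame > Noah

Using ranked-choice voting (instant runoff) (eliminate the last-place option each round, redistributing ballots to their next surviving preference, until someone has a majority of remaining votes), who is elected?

Diego

Round 1: Diego 22, Kwame 5, Noah 10, Elena 27, Hassan 13. Eliminate Kwame.
Round 2: Diego 22, Noah 15, Elena 27, Hassan 13. Eliminate Hassan.
Round 3: Diego 35, Noah 15, Elena 27. Eliminate Noah.
Round 4: Diego 50, Elena 27. Diego has a majority.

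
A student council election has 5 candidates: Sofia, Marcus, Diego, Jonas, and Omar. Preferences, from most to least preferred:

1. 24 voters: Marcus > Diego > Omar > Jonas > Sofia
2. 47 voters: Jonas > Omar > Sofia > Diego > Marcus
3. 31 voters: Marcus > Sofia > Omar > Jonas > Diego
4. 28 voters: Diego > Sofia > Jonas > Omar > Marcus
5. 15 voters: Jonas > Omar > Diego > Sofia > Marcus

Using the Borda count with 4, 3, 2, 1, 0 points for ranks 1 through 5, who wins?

Jonas

Sofia: 24·0 + 47·2 + 31·3 + 28·3 + 15·1 = 286
Marcus: 24·4 + 47·0 + 31·4 + 28·0 + 15·0 = 220
Diego: 24·3 + 47·1 + 31·0 + 28·4 + 15·2 = 261
Jonas: 24·1 + 47·4 + 31·1 + 28·2 + 15·4 = 359
Omar: 24·2 + 47·3 + 31·2 + 28·1 + 15·3 = 324
Jonas has the highest Borda score (359).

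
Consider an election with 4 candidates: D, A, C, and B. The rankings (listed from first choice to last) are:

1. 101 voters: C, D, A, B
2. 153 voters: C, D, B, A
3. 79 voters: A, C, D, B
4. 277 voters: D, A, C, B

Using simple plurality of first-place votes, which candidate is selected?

First-place votes: D 277, A 79, C 254, B 0.
D has the most first-place votes.

D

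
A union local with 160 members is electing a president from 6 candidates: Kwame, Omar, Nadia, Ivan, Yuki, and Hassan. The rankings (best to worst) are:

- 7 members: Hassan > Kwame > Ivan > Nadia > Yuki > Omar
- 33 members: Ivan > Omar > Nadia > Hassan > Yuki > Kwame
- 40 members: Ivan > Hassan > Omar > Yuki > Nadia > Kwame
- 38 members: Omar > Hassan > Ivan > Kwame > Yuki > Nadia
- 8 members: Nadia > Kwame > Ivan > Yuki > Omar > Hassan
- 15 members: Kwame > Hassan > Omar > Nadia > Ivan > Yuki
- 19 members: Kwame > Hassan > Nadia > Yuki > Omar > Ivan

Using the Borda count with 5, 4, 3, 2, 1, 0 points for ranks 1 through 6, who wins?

Kwame: 7·4 + 33·0 + 40·0 + 38·2 + 8·4 + 15·5 + 19·5 = 306
Omar: 7·0 + 33·4 + 40·3 + 38·5 + 8·1 + 15·3 + 19·1 = 514
Nadia: 7·2 + 33·3 + 40·1 + 38·0 + 8·5 + 15·2 + 19·3 = 280
Ivan: 7·3 + 33·5 + 40·5 + 38·3 + 8·3 + 15·1 + 19·0 = 539
Yuki: 7·1 + 33·1 + 40·2 + 38·1 + 8·2 + 15·0 + 19·2 = 212
Hassan: 7·5 + 33·2 + 40·4 + 38·4 + 8·0 + 15·4 + 19·4 = 549
Hassan has the highest Borda score (549).

Hassan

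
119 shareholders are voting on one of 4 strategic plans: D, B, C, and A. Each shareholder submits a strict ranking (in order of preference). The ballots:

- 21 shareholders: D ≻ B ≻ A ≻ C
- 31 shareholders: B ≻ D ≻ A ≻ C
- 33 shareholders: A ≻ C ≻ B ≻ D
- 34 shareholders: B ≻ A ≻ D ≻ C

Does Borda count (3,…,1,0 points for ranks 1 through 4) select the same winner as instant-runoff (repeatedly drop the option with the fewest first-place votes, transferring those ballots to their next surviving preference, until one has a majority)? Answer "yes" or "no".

yes

Borda — scores: D 159, B 270, C 66, A 219. Winner: B.
Instant-runoff — R1 D 21, B 65, C 0, A 33 (B winner). Winner: B.
The two methods agree.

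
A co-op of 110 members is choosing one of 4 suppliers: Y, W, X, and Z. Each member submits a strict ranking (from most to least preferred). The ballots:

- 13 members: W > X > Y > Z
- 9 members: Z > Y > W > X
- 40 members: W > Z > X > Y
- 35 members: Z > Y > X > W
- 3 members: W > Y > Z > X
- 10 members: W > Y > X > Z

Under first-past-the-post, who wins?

W

First-place votes: Y 0, W 66, X 0, Z 44.
W has the most first-place votes.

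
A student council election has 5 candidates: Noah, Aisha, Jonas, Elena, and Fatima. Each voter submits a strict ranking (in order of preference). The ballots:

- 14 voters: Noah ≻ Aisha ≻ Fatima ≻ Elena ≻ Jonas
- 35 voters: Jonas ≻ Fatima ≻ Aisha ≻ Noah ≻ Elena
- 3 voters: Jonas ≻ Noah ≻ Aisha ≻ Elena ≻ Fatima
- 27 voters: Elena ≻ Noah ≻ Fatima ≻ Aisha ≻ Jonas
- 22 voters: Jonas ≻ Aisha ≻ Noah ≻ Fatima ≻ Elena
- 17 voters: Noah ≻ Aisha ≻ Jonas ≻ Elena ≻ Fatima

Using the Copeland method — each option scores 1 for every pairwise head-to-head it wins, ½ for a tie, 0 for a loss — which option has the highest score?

Noah: beats Aisha, Elena, and Fatima; loses to Jonas → score 3.
Aisha: beats Elena; loses to Noah, Jonas, and Fatima → score 1.
Jonas: beats Noah, Aisha, Elena, and Fatima → score 4.
Elena: loses to Noah, Aisha, Jonas, and Fatima → score 0.
Fatima: beats Aisha and Elena; loses to Noah and Jonas → score 2.
Jonas has the best pairwise record.

Jonas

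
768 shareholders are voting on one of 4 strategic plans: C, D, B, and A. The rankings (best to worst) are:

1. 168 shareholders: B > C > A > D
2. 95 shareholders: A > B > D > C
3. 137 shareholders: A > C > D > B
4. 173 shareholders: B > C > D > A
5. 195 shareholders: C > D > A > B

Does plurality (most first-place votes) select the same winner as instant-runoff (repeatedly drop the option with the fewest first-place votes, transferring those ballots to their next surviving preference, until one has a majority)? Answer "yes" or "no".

no

Plurality — first-place votes: C 195, D 0, B 341, A 232. Winner: B.
Instant-runoff — R1 C 195, D 0, B 341, A 232 (D out); R2 C 195, B 341, A 232 (C out); R3 B 341, A 427 (A winner). Winner: A.
The two methods disagree.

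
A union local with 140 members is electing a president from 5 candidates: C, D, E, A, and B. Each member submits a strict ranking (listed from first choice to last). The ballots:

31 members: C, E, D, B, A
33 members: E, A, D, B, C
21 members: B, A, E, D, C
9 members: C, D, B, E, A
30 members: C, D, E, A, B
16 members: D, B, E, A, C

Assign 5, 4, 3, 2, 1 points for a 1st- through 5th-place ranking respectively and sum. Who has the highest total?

C: 31·5 + 33·1 + 21·1 + 9·5 + 30·5 + 16·1 = 420
D: 31·3 + 33·3 + 21·2 + 9·4 + 30·4 + 16·5 = 470
E: 31·4 + 33·5 + 21·3 + 9·2 + 30·3 + 16·3 = 508
A: 31·1 + 33·4 + 21·4 + 9·1 + 30·2 + 16·2 = 348
B: 31·2 + 33·2 + 21·5 + 9·3 + 30·1 + 16·4 = 354
E has the highest Borda score (508).

E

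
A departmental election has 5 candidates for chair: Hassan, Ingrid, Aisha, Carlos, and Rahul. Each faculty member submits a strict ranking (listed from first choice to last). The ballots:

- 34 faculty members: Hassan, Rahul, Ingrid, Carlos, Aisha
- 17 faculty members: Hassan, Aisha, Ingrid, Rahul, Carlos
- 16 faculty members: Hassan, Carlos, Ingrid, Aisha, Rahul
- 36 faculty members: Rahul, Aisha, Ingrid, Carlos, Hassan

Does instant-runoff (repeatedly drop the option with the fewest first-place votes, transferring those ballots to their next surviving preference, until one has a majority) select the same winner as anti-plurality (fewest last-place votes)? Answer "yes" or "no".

no

Instant-runoff — R1 Hassan 67, Ingrid 0, Aisha 0, Carlos 0, Rahul 36 (Hassan winner). Winner: Hassan.
Anti-plurality — last-place votes: Hassan 36, Ingrid 0, Aisha 34, Carlos 17, Rahul 16. Winner: Ingrid.
The two methods disagree.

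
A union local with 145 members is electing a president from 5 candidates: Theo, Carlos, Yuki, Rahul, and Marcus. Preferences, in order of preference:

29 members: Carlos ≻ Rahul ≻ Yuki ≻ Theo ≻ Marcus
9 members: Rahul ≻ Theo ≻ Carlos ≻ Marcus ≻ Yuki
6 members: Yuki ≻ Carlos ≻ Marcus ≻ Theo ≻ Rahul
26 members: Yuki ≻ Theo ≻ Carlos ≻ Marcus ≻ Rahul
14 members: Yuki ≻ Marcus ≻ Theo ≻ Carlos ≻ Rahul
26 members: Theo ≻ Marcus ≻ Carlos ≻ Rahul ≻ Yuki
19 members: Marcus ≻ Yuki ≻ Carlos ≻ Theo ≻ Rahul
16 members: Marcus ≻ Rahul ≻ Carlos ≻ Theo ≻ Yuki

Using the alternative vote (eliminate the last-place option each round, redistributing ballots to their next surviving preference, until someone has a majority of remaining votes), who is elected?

Round 1: Theo 26, Carlos 29, Yuki 46, Rahul 9, Marcus 35. Eliminate Rahul.
Round 2: Theo 35, Carlos 29, Yuki 46, Marcus 35. Eliminate Carlos.
Round 3: Theo 35, Yuki 75, Marcus 35. Yuki has a majority.

Yuki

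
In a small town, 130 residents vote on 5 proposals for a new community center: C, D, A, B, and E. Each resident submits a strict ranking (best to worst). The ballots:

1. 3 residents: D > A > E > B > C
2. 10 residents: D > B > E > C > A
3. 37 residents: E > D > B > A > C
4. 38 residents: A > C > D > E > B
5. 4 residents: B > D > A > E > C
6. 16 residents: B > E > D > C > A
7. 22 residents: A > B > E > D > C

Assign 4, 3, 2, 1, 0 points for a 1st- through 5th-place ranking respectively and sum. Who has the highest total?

C: 3·0 + 10·1 + 37·0 + 38·3 + 4·0 + 16·1 + 22·0 = 140
D: 3·4 + 10·4 + 37·3 + 38·2 + 4·3 + 16·2 + 22·1 = 305
A: 3·3 + 10·0 + 37·1 + 38·4 + 4·2 + 16·0 + 22·4 = 294
B: 3·1 + 10·3 + 37·2 + 38·0 + 4·4 + 16·4 + 22·3 = 253
E: 3·2 + 10·2 + 37·4 + 38·1 + 4·1 + 16·3 + 22·2 = 308
E has the highest Borda score (308).

E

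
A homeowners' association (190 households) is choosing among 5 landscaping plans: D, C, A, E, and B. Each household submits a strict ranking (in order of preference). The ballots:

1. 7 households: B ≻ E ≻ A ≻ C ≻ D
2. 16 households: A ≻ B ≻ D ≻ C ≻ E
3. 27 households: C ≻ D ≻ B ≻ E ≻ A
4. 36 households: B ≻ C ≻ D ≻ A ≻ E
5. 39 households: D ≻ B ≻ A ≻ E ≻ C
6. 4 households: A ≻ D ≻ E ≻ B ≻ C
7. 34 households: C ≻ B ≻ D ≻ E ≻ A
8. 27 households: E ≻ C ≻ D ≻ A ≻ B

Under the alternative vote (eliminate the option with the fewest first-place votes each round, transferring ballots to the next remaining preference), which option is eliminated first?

A

Round 1: D 39, C 61, A 20, E 27, B 43. Eliminate A.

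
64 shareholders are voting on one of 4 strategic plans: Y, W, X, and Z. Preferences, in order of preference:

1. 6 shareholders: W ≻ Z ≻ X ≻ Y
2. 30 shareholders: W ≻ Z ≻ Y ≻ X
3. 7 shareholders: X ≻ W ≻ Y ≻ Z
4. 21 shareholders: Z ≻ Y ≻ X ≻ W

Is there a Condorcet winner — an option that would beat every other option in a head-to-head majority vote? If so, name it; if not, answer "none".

W

W vs Y: 43–21 for W.
W vs X: 36–28 for W.
W vs Z: 43–21 for W.
W beats every other option head-to-head.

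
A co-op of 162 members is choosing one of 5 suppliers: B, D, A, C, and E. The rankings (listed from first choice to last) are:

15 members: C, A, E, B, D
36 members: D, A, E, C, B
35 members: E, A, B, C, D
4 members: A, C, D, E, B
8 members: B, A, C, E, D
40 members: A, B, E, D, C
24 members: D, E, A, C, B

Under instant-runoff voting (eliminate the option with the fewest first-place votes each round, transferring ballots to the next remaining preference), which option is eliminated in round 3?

Round 1: B 8, D 60, A 44, C 15, E 35. Eliminate B.
Round 2: D 60, A 52, C 15, E 35. Eliminate C.
Round 3: D 60, A 67, E 35. Eliminate E.

E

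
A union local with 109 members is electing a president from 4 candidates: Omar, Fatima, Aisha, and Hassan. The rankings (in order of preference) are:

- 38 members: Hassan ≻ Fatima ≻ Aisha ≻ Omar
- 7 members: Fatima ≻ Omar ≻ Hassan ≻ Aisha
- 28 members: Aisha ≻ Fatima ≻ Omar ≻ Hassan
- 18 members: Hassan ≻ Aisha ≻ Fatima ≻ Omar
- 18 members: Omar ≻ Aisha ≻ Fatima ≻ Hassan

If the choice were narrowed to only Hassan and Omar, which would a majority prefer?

Voters preferring Hassan to Omar: 56; preferring Omar to Hassan: 53.
Hassan wins the head-to-head.

Hassan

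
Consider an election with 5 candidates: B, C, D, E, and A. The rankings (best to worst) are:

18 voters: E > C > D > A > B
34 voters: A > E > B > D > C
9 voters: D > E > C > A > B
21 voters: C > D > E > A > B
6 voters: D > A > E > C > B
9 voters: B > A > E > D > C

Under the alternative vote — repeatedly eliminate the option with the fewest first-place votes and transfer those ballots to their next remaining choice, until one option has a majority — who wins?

A

Round 1: B 9, C 21, D 15, E 18, A 34. Eliminate B.
Round 2: C 21, D 15, E 18, A 43. Eliminate D.
Round 3: C 21, E 27, A 49. A has a majority.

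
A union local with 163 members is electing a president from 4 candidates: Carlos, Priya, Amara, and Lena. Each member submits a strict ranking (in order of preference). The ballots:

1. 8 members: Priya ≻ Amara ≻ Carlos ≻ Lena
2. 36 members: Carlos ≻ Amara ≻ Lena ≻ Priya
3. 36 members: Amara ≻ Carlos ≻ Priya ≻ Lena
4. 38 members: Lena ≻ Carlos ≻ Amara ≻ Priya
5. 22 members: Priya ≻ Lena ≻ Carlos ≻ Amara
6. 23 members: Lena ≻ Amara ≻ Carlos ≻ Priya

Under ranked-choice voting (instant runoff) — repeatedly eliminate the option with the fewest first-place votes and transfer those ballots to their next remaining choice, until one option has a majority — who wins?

Round 1: Carlos 36, Priya 30, Amara 36, Lena 61. Eliminate Priya.
Round 2: Carlos 36, Amara 44, Lena 83. Lena has a majority.

Lena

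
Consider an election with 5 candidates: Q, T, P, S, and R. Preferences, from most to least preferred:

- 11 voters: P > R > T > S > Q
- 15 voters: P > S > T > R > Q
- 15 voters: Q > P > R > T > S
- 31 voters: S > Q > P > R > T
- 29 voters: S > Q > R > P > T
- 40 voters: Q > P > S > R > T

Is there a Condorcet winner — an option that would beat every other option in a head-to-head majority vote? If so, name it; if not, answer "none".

Checking pairwise contests:
S beats Q 86–55.
Q beats T 115–26.
Q beats P 115–26.
P beats S 81–60.
Q beats R 115–26.
Every option loses at least one head-to-head, so there is no Condorcet winner.

none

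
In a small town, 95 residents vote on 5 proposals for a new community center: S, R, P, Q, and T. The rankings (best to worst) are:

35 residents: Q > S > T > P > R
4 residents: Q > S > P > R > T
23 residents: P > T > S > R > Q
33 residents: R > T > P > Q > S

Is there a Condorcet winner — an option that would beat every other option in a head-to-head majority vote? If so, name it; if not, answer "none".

T vs S: 56–39 for T.
T vs R: 58–37 for T.
T vs P: 68–27 for T.
T vs Q: 56–39 for T.
T beats every other option head-to-head.

T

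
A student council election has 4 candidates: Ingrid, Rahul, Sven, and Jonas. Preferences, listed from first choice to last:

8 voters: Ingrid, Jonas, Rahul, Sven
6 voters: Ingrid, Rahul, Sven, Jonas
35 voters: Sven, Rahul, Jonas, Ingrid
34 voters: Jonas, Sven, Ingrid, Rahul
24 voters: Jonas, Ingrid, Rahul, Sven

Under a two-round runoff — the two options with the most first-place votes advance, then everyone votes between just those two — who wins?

Jonas

Round 1 first-place votes: Ingrid 14, Rahul 0, Sven 35, Jonas 58.
Jonas and Sven advance.
Runoff: Jonas is preferred to Sven by 66 voters; Sven by 41.
Jonas wins the runoff.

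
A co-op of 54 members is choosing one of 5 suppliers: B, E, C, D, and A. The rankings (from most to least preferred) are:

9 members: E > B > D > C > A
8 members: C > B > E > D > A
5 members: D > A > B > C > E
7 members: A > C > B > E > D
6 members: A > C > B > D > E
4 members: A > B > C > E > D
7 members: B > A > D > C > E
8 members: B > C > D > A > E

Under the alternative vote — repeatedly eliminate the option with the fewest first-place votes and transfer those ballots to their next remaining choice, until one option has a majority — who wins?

Round 1: B 15, E 9, C 8, D 5, A 17. Eliminate D.
Round 2: B 15, E 9, C 8, A 22. Eliminate C.
Round 3: B 23, E 9, A 22. Eliminate E.
Round 4: B 32, A 22. B has a majority.

B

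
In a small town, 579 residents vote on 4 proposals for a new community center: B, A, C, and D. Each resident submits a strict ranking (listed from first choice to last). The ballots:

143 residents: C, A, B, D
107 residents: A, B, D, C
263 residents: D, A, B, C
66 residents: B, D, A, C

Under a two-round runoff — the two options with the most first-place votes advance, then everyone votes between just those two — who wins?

D

Round 1 first-place votes: B 66, A 107, C 143, D 263.
D and C advance.
Runoff: D is preferred to C by 436 voters; C by 143.
D wins the runoff.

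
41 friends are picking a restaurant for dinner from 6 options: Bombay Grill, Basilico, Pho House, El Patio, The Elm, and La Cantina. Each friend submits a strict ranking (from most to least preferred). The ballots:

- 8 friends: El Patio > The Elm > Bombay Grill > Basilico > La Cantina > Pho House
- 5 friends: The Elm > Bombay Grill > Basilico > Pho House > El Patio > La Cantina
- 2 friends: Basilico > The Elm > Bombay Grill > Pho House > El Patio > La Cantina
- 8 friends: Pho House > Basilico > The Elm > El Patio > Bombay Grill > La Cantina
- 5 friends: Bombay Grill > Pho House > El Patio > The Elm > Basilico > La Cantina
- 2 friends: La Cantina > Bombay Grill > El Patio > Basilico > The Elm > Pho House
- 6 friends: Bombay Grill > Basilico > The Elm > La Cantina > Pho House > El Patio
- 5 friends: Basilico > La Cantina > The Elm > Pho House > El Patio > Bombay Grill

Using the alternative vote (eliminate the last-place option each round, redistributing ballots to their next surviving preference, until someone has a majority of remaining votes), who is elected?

Bombay Grill

Round 1: Bombay Grill 11, Basilico 7, Pho House 8, El Patio 8, The Elm 5, La Cantina 2. Eliminate La Cantina.
Round 2: Bombay Grill 13, Basilico 7, Pho House 8, El Patio 8, The Elm 5. Eliminate The Elm.
Round 3: Bombay Grill 18, Basilico 7, Pho House 8, El Patio 8. Eliminate Basilico.
Round 4: Bombay Grill 20, Pho House 13, El Patio 8. Eliminate El Patio.
Round 5: Bombay Grill 28, Pho House 13. Bombay Grill has a majority.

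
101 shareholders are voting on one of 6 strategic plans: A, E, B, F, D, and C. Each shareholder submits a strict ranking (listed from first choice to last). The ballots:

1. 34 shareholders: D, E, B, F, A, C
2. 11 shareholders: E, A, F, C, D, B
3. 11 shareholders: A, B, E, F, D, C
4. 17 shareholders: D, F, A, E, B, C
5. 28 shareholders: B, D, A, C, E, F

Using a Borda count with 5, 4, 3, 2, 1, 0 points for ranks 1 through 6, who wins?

D

A: 34·1 + 11·4 + 11·5 + 17·3 + 28·3 = 268
E: 34·4 + 11·5 + 11·3 + 17·2 + 28·1 = 286
B: 34·3 + 11·0 + 11·4 + 17·1 + 28·5 = 303
F: 34·2 + 11·3 + 11·2 + 17·4 + 28·0 = 191
D: 34·5 + 11·1 + 11·1 + 17·5 + 28·4 = 389
C: 34·0 + 11·2 + 11·0 + 17·0 + 28·2 = 78
D has the highest Borda score (389).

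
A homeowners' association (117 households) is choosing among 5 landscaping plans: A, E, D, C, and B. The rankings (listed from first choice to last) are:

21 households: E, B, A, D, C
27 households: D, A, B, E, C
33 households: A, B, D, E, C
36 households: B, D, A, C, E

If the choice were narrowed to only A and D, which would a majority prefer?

Voters preferring A to D: 54; preferring D to A: 63.
D wins the head-to-head.

D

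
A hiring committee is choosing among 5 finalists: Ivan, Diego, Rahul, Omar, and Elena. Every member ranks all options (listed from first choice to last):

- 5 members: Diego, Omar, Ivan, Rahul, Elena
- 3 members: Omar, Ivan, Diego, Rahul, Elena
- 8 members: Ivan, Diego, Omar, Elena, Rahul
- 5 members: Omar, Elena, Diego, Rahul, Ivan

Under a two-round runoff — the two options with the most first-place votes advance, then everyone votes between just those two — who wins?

Round 1 first-place votes: Ivan 8, Diego 5, Rahul 0, Omar 8, Elena 0.
Ivan and Omar advance.
Runoff: Ivan is preferred to Omar by 8 voters; Omar by 13.
Omar wins the runoff.

Omar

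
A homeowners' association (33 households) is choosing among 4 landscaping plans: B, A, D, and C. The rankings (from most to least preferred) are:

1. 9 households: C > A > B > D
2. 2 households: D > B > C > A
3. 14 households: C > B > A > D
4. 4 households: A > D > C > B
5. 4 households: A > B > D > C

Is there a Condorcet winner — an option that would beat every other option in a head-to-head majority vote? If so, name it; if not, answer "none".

C

C vs B: 27–6 for C.
C vs A: 25–8 for C.
C vs D: 23–10 for C.
C beats every other option head-to-head.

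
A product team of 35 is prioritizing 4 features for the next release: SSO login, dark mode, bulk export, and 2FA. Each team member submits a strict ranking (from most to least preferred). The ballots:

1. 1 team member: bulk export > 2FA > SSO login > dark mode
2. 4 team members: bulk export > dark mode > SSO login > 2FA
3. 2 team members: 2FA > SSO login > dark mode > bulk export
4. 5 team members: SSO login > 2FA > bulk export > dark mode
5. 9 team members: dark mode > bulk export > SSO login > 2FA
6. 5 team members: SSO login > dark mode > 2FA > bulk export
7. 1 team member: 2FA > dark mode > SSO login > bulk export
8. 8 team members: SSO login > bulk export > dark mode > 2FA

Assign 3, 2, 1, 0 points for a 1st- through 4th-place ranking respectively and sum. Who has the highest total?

SSO login: 1·1 + 4·1 + 2·2 + 5·3 + 9·1 + 5·3 + 1·1 + 8·3 = 73
dark mode: 1·0 + 4·2 + 2·1 + 5·0 + 9·3 + 5·2 + 1·2 + 8·1 = 57
bulk export: 1·3 + 4·3 + 2·0 + 5·1 + 9·2 + 5·0 + 1·0 + 8·2 = 54
2FA: 1·2 + 4·0 + 2·3 + 5·2 + 9·0 + 5·1 + 1·3 + 8·0 = 26
SSO login has the highest Borda score (73).

SSO login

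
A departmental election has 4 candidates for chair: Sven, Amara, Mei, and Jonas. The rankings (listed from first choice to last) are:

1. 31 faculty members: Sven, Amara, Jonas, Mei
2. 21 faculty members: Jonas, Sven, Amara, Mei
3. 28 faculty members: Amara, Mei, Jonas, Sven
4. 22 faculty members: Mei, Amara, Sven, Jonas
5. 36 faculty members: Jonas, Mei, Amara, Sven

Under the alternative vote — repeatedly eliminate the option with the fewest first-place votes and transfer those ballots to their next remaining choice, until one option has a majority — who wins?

Round 1: Sven 31, Amara 28, Mei 22, Jonas 57. Eliminate Mei.
Round 2: Sven 31, Amara 50, Jonas 57. Eliminate Sven.
Round 3: Amara 81, Jonas 57. Amara has a majority.

Amara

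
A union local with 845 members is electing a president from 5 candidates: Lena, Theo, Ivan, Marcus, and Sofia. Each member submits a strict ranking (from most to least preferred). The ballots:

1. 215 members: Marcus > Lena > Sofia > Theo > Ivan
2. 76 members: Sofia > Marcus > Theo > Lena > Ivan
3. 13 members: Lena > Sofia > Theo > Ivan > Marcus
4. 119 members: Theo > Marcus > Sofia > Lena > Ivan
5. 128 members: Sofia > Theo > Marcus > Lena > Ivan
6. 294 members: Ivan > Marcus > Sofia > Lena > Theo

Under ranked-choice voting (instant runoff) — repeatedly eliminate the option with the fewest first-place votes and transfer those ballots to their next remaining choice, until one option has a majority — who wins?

Round 1: Lena 13, Theo 119, Ivan 294, Marcus 215, Sofia 204. Eliminate Lena.
Round 2: Theo 119, Ivan 294, Marcus 215, Sofia 217. Eliminate Theo.
Round 3: Ivan 294, Marcus 334, Sofia 217. Eliminate Sofia.
Round 4: Ivan 307, Marcus 538. Marcus has a majority.

Marcus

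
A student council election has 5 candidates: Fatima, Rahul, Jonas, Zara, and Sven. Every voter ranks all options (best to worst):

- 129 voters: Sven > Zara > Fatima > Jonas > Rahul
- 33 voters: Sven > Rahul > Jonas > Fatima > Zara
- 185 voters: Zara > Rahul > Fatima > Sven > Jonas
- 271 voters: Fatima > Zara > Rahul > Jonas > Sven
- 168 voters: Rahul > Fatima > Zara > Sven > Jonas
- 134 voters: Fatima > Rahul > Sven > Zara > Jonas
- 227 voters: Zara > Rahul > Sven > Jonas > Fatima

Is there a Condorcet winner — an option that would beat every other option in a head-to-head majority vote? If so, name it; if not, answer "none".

none

Checking pairwise contests:
Rahul beats Fatima 613–534.
Zara beats Rahul 812–335.
Fatima beats Jonas 887–260.
Fatima beats Zara 606–541.
Fatima beats Sven 758–389.
Every option loses at least one head-to-head, so there is no Condorcet winner.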